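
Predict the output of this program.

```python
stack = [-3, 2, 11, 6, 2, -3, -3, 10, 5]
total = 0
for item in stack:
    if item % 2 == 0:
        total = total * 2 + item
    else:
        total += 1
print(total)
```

item=-3: not even, total = 0+1 = 1
item=2: even, total = 1*2+2 = 4
item=11: not even, total = 4+1 = 5
item=6: even, total = 5*2+6 = 16
item=2: even, total = 16*2+2 = 34
item=-3: not even, total = 34+1 = 35
item=-3: not even, total = 35+1 = 36
item=10: even, total = 36*2+10 = 82
item=5: not even, total = 82+1 = 83

83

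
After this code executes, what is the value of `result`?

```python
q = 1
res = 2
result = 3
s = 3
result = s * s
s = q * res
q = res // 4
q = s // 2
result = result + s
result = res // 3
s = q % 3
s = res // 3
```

result = 3*3 = 9
s = 1*2 = 2
q = 2//4 = 0
q = 2//2 = 1
result = 9+2 = 11
result = 2//3 = 0
s = 1%3 = 1
s = 2//3 = 0

0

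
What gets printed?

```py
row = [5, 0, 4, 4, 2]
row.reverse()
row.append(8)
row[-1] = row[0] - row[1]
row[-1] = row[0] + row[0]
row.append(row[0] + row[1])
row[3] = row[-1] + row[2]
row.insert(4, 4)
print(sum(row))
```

39

reverse → [2, 4, 4, 0, 5]
append 8 → [2, 4, 4, 0, 5, 8]
row[-1] = row[0]-row[1] = 2-4 = -2 → [2, 4, 4, 0, 5, -2]
row[-1] = row[0]+row[0] = 2+2 = 4 → [2, 4, 4, 0, 5, 4]
append row[0]+row[1] = 2+4 = 6 → [2, 4, 4, 0, 5, 4, 6]
row[3] = row[-1]+row[2] = 6+4 = 10 → [2, 4, 4, 10, 5, 4, 6]
insert 4 at 4 → [2, 4, 4, 10, 4, 5, 4, 6]
sum = 39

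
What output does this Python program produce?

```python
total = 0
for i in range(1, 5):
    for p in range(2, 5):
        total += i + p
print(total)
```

i=1,p=2: total = 0+3 = 3
i=1,p=3: total = 3+4 = 7
i=1,p=4: total = 7+5 = 12
i=2,p=2: total = 12+4 = 16
i=2,p=3: total = 16+5 = 21
i=2,p=4: total = 21+6 = 27
i=3,p=2: total = 27+5 = 32
i=3,p=3: total = 32+6 = 38
i=3,p=4: total = 38+7 = 45
i=4,p=2: total = 45+6 = 51
i=4,p=3: total = 51+7 = 58
i=4,p=4: total = 58+8 = 66

66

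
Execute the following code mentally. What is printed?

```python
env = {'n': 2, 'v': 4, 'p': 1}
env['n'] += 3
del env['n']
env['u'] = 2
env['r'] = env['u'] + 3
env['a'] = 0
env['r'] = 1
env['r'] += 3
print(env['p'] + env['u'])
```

3

env['n'] = 2+3 = 5 → {'n': 5, 'v': 4, 'p': 1}
del 'n' → {'v': 4, 'p': 1}
env['u'] = 2 → {'v': 4, 'p': 1, 'u': 2}
env['r'] = env['u']+3 = 5 → {'v': 4, 'p': 1, 'u': 2, 'r': 5}
env['a'] = 0 → {'v': 4, 'p': 1, 'u': 2, 'r': 5, 'a': 0}
env['r'] = 1 → {'v': 4, 'p': 1, 'u': 2, 'r': 1, 'a': 0}
env['r'] = 1+3 = 4 → {'v': 4, 'p': 1, 'u': 2, 'r': 4, 'a': 0}
env['p']+env['u'] = 1+2 = 3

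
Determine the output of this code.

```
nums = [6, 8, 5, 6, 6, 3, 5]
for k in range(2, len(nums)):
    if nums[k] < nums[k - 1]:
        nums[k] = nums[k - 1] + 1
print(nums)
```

k=2: 5<8, nums[2] = 8+1 = 9 → [6, 8, 9, 6, 6, 3, 5]
k=3: 6<9, nums[3] = 9+1 = 10 → [6, 8, 9, 10, 6, 3, 5]
k=4: 6<10, nums[4] = 10+1 = 11 → [6, 8, 9, 10, 11, 3, 5]
k=5: 3<11, nums[5] = 11+1 = 12 → [6, 8, 9, 10, 11, 12, 5]
k=6: 5<12, nums[6] = 12+1 = 13 → [6, 8, 9, 10, 11, 12, 13]

[6, 8, 9, 10, 11, 12, 13]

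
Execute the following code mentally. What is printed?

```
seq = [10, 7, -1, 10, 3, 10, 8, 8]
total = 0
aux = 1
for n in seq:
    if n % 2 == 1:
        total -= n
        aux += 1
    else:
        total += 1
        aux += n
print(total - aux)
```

-54

n=10: not odd, total = 0+1 = 1; aux=11
n=7: odd, total = 1-7 = -6; aux=12
n=-1: odd, total = (-6)-(-1) = -5; aux=13
n=10: not odd, total = (-5)+1 = -4; aux=23
n=3: odd, total = (-4)-3 = -7; aux=24
n=10: not odd, total = (-7)+1 = -6; aux=34
n=8: not odd, total = (-6)+1 = -5; aux=42
n=8: not odd, total = (-5)+1 = -4; aux=50
total-aux = (-4)-50 = -54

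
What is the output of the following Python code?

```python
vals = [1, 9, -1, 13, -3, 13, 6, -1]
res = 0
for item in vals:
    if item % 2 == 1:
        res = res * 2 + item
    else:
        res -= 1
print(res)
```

item=1: odd, res = 0*2+1 = 1
item=9: odd, res = 1*2+9 = 11
item=-1: odd, res = 11*2+(-1) = 21
item=13: odd, res = 21*2+13 = 55
item=-3: odd, res = 55*2+(-3) = 107
item=13: odd, res = 107*2+13 = 227
item=6: not odd, res = 227-1 = 226
item=-1: odd, res = 226*2+(-1) = 451

451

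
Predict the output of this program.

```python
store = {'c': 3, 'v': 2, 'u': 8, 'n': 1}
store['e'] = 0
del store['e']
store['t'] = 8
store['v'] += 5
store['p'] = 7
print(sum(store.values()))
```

store['e'] = 0 → {'c': 3, 'v': 2, 'u': 8, 'n': 1, 'e': 0}
del 'e' → {'c': 3, 'v': 2, 'u': 8, 'n': 1}
store['t'] = 8 → {'c': 3, 'v': 2, 'u': 8, 'n': 1, 't': 8}
store['v'] = 2+5 = 7 → {'c': 3, 'v': 7, 'u': 8, 'n': 1, 't': 8}
store['p'] = 7 → {'c': 3, 'v': 7, 'u': 8, 'n': 1, 't': 8, 'p': 7}
sum of values = 34

34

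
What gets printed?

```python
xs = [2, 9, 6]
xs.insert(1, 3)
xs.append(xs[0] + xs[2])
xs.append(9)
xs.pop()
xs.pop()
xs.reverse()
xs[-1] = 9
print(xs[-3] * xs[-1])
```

81

insert 3 at 1 → [2, 3, 9, 6]
append xs[0]+xs[2] = 2+9 = 11 → [2, 3, 9, 6, 11]
append 9 → [2, 3, 9, 6, 11, 9]
pop() removes 9 → [2, 3, 9, 6, 11]
pop() removes 11 → [2, 3, 9, 6]
reverse → [6, 9, 3, 2]
xs[-1] = 9 → [6, 9, 3, 9]
xs[-3]*xs[-1] = 9*9 = 81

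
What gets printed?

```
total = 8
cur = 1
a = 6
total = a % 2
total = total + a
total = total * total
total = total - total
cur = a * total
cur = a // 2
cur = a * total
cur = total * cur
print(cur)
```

0

total = 6%2 = 0
total = 0+6 = 6
total = 6*6 = 36
total = 36-36 = 0
cur = 6*0 = 0
cur = 6//2 = 3
cur = 6*0 = 0
cur = 0*0 = 0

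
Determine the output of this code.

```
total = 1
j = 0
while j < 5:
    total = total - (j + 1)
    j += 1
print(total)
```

j=0: total = 1-1 = 0
j=1: total = 0-2 = -2
j=2: total = (-2)-3 = -5
j=3: total = (-5)-4 = -9
j=4: total = (-9)-5 = -14

-14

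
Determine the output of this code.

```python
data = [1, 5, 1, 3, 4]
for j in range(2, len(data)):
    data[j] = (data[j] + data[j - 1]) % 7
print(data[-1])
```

j=2: data[2] = (1+5)%7 = 6 → [1, 5, 6, 3, 4]
j=3: data[3] = (3+6)%7 = 2 → [1, 5, 6, 2, 4]
j=4: data[4] = (4+2)%7 = 6 → [1, 5, 6, 2, 6]

6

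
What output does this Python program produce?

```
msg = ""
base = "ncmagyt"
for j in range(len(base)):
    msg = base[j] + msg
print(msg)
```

j=0: prepend 'n' → 'n'
j=1: prepend 'c' → 'cn'
j=2: prepend 'm' → 'mcn'
j=3: prepend 'a' → 'amcn'
j=4: prepend 'g' → 'gamcn'
j=5: prepend 'y' → 'ygamcn'
j=6: prepend 't' → 'tygamcn'

tygamcn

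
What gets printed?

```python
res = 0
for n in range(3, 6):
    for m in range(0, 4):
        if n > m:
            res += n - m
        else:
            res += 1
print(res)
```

31

n=3,m=0: 3>0, res = 0+3 = 3
n=3,m=1: 3>1, res = 3+2 = 5
n=3,m=2: 3>2, res = 5+1 = 6
n=3,m=3: not 3>3, res = 6+1 = 7
n=4,m=0: 4>0, res = 7+4 = 11
n=4,m=1: 4>1, res = 11+3 = 14
n=4,m=2: 4>2, res = 14+2 = 16
n=4,m=3: 4>3, res = 16+1 = 17
n=5,m=0: 5>0, res = 17+5 = 22
n=5,m=1: 5>1, res = 22+4 = 26
n=5,m=2: 5>2, res = 26+3 = 29
n=5,m=3: 5>3, res = 29+2 = 31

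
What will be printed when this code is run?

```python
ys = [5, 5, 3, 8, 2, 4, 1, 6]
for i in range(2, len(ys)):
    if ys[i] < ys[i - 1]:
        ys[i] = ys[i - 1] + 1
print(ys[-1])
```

i=2: 3<5, ys[2] = 5+1 = 6 → [5, 5, 6, 8, 2, 4, 1, 6]
i=3: 8>=6, unchanged → [5, 5, 6, 8, 2, 4, 1, 6]
i=4: 2<8, ys[4] = 8+1 = 9 → [5, 5, 6, 8, 9, 4, 1, 6]
i=5: 4<9, ys[5] = 9+1 = 10 → [5, 5, 6, 8, 9, 10, 1, 6]
i=6: 1<10, ys[6] = 10+1 = 11 → [5, 5, 6, 8, 9, 10, 11, 6]
i=7: 6<11, ys[7] = 11+1 = 12 → [5, 5, 6, 8, 9, 10, 11, 12]

12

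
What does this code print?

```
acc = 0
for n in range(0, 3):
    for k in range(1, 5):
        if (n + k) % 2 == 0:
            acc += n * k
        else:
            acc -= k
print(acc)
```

n=0,k=1: odd sum, acc = 0-1 = -1
n=0,k=2: even sum, acc = (-1)+0 = -1
n=0,k=3: odd sum, acc = (-1)-3 = -4
n=0,k=4: even sum, acc = (-4)+0 = -4
n=1,k=1: even sum, acc = (-4)+1 = -3
n=1,k=2: odd sum, acc = (-3)-2 = -5
n=1,k=3: even sum, acc = (-5)+3 = -2
n=1,k=4: odd sum, acc = (-2)-4 = -6
n=2,k=1: odd sum, acc = (-6)-1 = -7
n=2,k=2: even sum, acc = (-7)+4 = -3
n=2,k=3: odd sum, acc = (-3)-3 = -6
n=2,k=4: even sum, acc = (-6)+8 = 2

2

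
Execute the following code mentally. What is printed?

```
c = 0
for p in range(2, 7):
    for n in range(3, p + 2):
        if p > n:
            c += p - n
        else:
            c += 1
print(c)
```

19

p=2,n=3: not 2>3, c = 0+1 = 1
p=3,n=3: not 3>3, c = 1+1 = 2
p=3,n=4: not 3>4, c = 2+1 = 3
p=4,n=3: 4>3, c = 3+1 = 4
p=4,n=4: not 4>4, c = 4+1 = 5
p=4,n=5: not 4>5, c = 5+1 = 6
p=5,n=3: 5>3, c = 6+2 = 8
p=5,n=4: 5>4, c = 8+1 = 9
p=5,n=5: not 5>5, c = 9+1 = 10
p=5,n=6: not 5>6, c = 10+1 = 11
p=6,n=3: 6>3, c = 11+3 = 14
p=6,n=4: 6>4, c = 14+2 = 16
p=6,n=5: 6>5, c = 16+1 = 17
p=6,n=6: not 6>6, c = 17+1 = 18
p=6,n=7: not 6>7, c = 18+1 = 19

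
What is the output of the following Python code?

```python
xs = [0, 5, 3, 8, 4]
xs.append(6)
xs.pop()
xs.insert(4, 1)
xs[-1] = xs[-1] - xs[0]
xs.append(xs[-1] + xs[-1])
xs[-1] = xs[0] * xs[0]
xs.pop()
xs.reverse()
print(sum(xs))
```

append 6 → [0, 5, 3, 8, 4, 6]
pop() removes 6 → [0, 5, 3, 8, 4]
insert 1 at 4 → [0, 5, 3, 8, 1, 4]
xs[-1] = xs[-1]-xs[0] = 4-0 = 4 → [0, 5, 3, 8, 1, 4]
append xs[-1]+xs[-1] = 4+4 = 8 → [0, 5, 3, 8, 1, 4, 8]
xs[-1] = xs[0]*xs[0] = 0*0 = 0 → [0, 5, 3, 8, 1, 4, 0]
pop() removes 0 → [0, 5, 3, 8, 1, 4]
reverse → [4, 1, 8, 3, 5, 0]
sum = 21

21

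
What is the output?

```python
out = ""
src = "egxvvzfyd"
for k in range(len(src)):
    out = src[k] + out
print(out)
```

k=0: prepend 'e' → 'e'
k=1: prepend 'g' → 'ge'
k=2: prepend 'x' → 'xge'
k=3: prepend 'v' → 'vxge'
k=4: prepend 'v' → 'vvxge'
k=5: prepend 'z' → 'zvvxge'
k=6: prepend 'f' → 'fzvvxge'
k=7: prepend 'y' → 'yfzvvxge'
k=8: prepend 'd' → 'dyfzvvxge'

dyfzvvxge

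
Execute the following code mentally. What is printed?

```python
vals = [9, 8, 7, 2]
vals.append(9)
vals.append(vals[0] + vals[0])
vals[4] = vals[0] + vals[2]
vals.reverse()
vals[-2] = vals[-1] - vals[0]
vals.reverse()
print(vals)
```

[9, -9, 7, 2, 16, 18]

append 9 → [9, 8, 7, 2, 9]
append vals[0]+vals[0] = 9+9 = 18 → [9, 8, 7, 2, 9, 18]
vals[4] = vals[0]+vals[2] = 9+7 = 16 → [9, 8, 7, 2, 16, 18]
reverse → [18, 16, 2, 7, 8, 9]
vals[-2] = vals[-1]-vals[0] = 9-18 = -9 → [18, 16, 2, 7, -9, 9]
reverse → [9, -9, 7, 2, 16, 18]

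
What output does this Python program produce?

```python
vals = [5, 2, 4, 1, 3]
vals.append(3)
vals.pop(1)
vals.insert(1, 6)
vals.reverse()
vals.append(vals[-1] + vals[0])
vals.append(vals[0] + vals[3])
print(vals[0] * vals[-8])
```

9

append 3 → [5, 2, 4, 1, 3, 3]
pop(1) removes 2 → [5, 4, 1, 3, 3]
insert 6 at 1 → [5, 6, 4, 1, 3, 3]
reverse → [3, 3, 1, 4, 6, 5]
append vals[-1]+vals[0] = 5+3 = 8 → [3, 3, 1, 4, 6, 5, 8]
append vals[0]+vals[3] = 3+4 = 7 → [3, 3, 1, 4, 6, 5, 8, 7]
vals[0]*vals[-8] = 3*3 = 9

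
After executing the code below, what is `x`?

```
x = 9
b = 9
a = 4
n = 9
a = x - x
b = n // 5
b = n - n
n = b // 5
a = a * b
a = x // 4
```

a = 9-9 = 0
b = 9//5 = 1
b = 9-9 = 0
n = 0//5 = 0
a = 0*0 = 0
a = 9//4 = 2

9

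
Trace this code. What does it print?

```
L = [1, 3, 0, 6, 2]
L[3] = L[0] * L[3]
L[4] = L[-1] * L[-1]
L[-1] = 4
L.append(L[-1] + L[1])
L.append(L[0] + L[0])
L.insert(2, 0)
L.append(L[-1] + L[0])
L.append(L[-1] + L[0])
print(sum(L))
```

30

L[3] = L[0]*L[3] = 1*6 = 6 → [1, 3, 0, 6, 2]
L[4] = L[-1]*L[-1] = 2*2 = 4 → [1, 3, 0, 6, 4]
L[-1] = 4 → [1, 3, 0, 6, 4]
append L[-1]+L[1] = 4+3 = 7 → [1, 3, 0, 6, 4, 7]
append L[0]+L[0] = 1+1 = 2 → [1, 3, 0, 6, 4, 7, 2]
insert 0 at 2 → [1, 3, 0, 0, 6, 4, 7, 2]
append L[-1]+L[0] = 2+1 = 3 → [1, 3, 0, 0, 6, 4, 7, 2, 3]
append L[-1]+L[0] = 3+1 = 4 → [1, 3, 0, 0, 6, 4, 7, 2, 3, 4]
sum = 30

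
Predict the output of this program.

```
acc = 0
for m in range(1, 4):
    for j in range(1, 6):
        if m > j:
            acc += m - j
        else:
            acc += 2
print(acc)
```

28

m=1,j=1: not 1>1, acc = 0+2 = 2
m=1,j=2: not 1>2, acc = 2+2 = 4
m=1,j=3: not 1>3, acc = 4+2 = 6
m=1,j=4: not 1>4, acc = 6+2 = 8
m=1,j=5: not 1>5, acc = 8+2 = 10
m=2,j=1: 2>1, acc = 10+1 = 11
m=2,j=2: not 2>2, acc = 11+2 = 13
m=2,j=3: not 2>3, acc = 13+2 = 15
m=2,j=4: not 2>4, acc = 15+2 = 17
m=2,j=5: not 2>5, acc = 17+2 = 19
m=3,j=1: 3>1, acc = 19+2 = 21
m=3,j=2: 3>2, acc = 21+1 = 22
m=3,j=3: not 3>3, acc = 22+2 = 24
m=3,j=4: not 3>4, acc = 24+2 = 26
m=3,j=5: not 3>5, acc = 26+2 = 28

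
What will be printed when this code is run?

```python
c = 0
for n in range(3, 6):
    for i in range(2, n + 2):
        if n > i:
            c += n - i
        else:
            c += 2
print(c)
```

22

n=3,i=2: 3>2, c = 0+1 = 1
n=3,i=3: not 3>3, c = 1+2 = 3
n=3,i=4: not 3>4, c = 3+2 = 5
n=4,i=2: 4>2, c = 5+2 = 7
n=4,i=3: 4>3, c = 7+1 = 8
n=4,i=4: not 4>4, c = 8+2 = 10
n=4,i=5: not 4>5, c = 10+2 = 12
n=5,i=2: 5>2, c = 12+3 = 15
n=5,i=3: 5>3, c = 15+2 = 17
n=5,i=4: 5>4, c = 17+1 = 18
n=5,i=5: not 5>5, c = 18+2 = 20
n=5,i=6: not 5>6, c = 20+2 = 22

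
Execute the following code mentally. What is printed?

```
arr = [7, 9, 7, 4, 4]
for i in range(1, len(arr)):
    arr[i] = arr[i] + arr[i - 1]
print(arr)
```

i=1: arr[1] = 9+7 = 16 → [7, 16, 7, 4, 4]
i=2: arr[2] = 7+16 = 23 → [7, 16, 23, 4, 4]
i=3: arr[3] = 4+23 = 27 → [7, 16, 23, 27, 4]
i=4: arr[4] = 4+27 = 31 → [7, 16, 23, 27, 31]

[7, 16, 23, 27, 31]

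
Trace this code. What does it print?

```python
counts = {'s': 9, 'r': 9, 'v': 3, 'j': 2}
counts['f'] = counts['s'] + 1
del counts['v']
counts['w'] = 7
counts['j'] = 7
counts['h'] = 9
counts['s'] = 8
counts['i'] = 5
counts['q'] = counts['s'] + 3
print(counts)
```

counts['f'] = counts['s']+1 = 10 → {'s': 9, 'r': 9, 'v': 3, 'j': 2, 'f': 10}
del 'v' → {'s': 9, 'r': 9, 'j': 2, 'f': 10}
counts['w'] = 7 → {'s': 9, 'r': 9, 'j': 2, 'f': 10, 'w': 7}
counts['j'] = 7 → {'s': 9, 'r': 9, 'j': 7, 'f': 10, 'w': 7}
counts['h'] = 9 → {'s': 9, 'r': 9, 'j': 7, 'f': 10, 'w': 7, 'h': 9}
counts['s'] = 8 → {'s': 8, 'r': 9, 'j': 7, 'f': 10, 'w': 7, 'h': 9}
counts['i'] = 5 → {'s': 8, 'r': 9, 'j': 7, 'f': 10, 'w': 7, 'h': 9, 'i': 5}
counts['q'] = counts['s']+3 = 11 → {'s': 8, 'r': 9, 'j': 7, 'f': 10, 'w': 7, 'h': 9, 'i': 5, 'q': 11}

{'s': 8, 'r': 9, 'j': 7, 'f': 10, 'w': 7, 'h': 9, 'i': 5, 'q': 11}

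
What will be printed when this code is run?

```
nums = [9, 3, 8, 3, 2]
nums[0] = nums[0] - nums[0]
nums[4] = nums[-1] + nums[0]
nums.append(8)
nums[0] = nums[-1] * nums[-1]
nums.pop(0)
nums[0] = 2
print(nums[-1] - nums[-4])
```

nums[0] = nums[0]-nums[0] = 9-9 = 0 → [0, 3, 8, 3, 2]
nums[4] = nums[-1]+nums[0] = 2+0 = 2 → [0, 3, 8, 3, 2]
append 8 → [0, 3, 8, 3, 2, 8]
nums[0] = nums[-1]*nums[-1] = 8*8 = 64 → [64, 3, 8, 3, 2, 8]
pop(0) removes 64 → [3, 8, 3, 2, 8]
nums[0] = 2 → [2, 8, 3, 2, 8]
nums[-1]-nums[-4] = 8-8 = 0

0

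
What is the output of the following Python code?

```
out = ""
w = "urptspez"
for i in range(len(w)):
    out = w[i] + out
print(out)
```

i=0: prepend 'u' → 'u'
i=1: prepend 'r' → 'ru'
i=2: prepend 'p' → 'pru'
i=3: prepend 't' → 'tpru'
i=4: prepend 's' → 'stpru'
i=5: prepend 'p' → 'pstpru'
i=6: prepend 'e' → 'epstpru'
i=7: prepend 'z' → 'zepstpru'

zepstpru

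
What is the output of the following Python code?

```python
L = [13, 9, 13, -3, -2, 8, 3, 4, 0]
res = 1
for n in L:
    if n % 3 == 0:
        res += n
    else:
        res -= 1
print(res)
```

5

n=13: not %3==0, res = 1-1 = 0
n=9: %3==0, res = 0+9 = 9
n=13: not %3==0, res = 9-1 = 8
n=-3: %3==0, res = 8+(-3) = 5
n=-2: not %3==0, res = 5-1 = 4
n=8: not %3==0, res = 4-1 = 3
n=3: %3==0, res = 3+3 = 6
n=4: not %3==0, res = 6-1 = 5
n=0: %3==0, res = 5+0 = 5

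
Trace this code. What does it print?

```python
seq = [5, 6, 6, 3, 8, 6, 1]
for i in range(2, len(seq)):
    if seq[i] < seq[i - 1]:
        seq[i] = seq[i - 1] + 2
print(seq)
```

i=2: 6>=6, unchanged → [5, 6, 6, 3, 8, 6, 1]
i=3: 3<6, seq[3] = 6+2 = 8 → [5, 6, 6, 8, 8, 6, 1]
i=4: 8>=8, unchanged → [5, 6, 6, 8, 8, 6, 1]
i=5: 6<8, seq[5] = 8+2 = 10 → [5, 6, 6, 8, 8, 10, 1]
i=6: 1<10, seq[6] = 10+2 = 12 → [5, 6, 6, 8, 8, 10, 12]

[5, 6, 6, 8, 8, 10, 12]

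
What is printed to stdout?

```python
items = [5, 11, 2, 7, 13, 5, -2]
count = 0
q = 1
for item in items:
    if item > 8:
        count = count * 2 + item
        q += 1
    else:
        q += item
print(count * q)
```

item=5: not >8; q=6
item=11: >8, count = 0*2+11 = 11; q=7
item=2: not >8; q=9
item=7: not >8; q=16
item=13: >8, count = 11*2+13 = 35; q=17
item=5: not >8; q=22
item=-2: not >8; q=20
count*q = 35*20 = 700

700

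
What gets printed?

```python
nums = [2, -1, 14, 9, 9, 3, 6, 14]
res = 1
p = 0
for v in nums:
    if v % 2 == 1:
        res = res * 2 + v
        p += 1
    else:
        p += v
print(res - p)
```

25

v=2: not odd; p=2
v=-1: odd, res = 1*2+(-1) = 1; p=3
v=14: not odd; p=17
v=9: odd, res = 1*2+9 = 11; p=18
v=9: odd, res = 11*2+9 = 31; p=19
v=3: odd, res = 31*2+3 = 65; p=20
v=6: not odd; p=26
v=14: not odd; p=40
res-p = 65-40 = 25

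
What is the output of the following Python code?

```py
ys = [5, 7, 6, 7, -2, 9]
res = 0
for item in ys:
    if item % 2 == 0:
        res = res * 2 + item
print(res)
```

item=5: not even
item=7: not even
item=6: even, res = 0*2+6 = 6
item=7: not even
item=-2: even, res = 6*2+(-2) = 10
item=9: not even

10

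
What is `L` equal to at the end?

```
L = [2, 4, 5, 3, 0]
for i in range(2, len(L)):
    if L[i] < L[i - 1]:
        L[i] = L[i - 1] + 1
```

i=2: 5>=4, unchanged → [2, 4, 5, 3, 0]
i=3: 3<5, L[3] = 5+1 = 6 → [2, 4, 5, 6, 0]
i=4: 0<6, L[4] = 6+1 = 7 → [2, 4, 5, 6, 7]

[2, 4, 5, 6, 7]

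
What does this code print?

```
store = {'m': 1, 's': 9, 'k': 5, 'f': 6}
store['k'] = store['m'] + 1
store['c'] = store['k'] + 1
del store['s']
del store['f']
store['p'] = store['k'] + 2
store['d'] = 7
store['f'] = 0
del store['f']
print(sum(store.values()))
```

17

store['k'] = store['m']+1 = 2 → {'m': 1, 's': 9, 'k': 2, 'f': 6}
store['c'] = store['k']+1 = 3 → {'m': 1, 's': 9, 'k': 2, 'f': 6, 'c': 3}
del 's' → {'m': 1, 'k': 2, 'f': 6, 'c': 3}
del 'f' → {'m': 1, 'k': 2, 'c': 3}
store['p'] = store['k']+2 = 4 → {'m': 1, 'k': 2, 'c': 3, 'p': 4}
store['d'] = 7 → {'m': 1, 'k': 2, 'c': 3, 'p': 4, 'd': 7}
store['f'] = 0 → {'m': 1, 'k': 2, 'c': 3, 'p': 4, 'd': 7, 'f': 0}
del 'f' → {'m': 1, 'k': 2, 'c': 3, 'p': 4, 'd': 7}
sum of values = 17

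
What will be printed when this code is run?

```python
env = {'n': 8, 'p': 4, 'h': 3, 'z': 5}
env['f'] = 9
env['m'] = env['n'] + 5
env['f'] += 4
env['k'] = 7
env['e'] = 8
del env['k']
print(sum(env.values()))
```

54

env['f'] = 9 → {'n': 8, 'p': 4, 'h': 3, 'z': 5, 'f': 9}
env['m'] = env['n']+5 = 13 → {'n': 8, 'p': 4, 'h': 3, 'z': 5, 'f': 9, 'm': 13}
env['f'] = 9+4 = 13 → {'n': 8, 'p': 4, 'h': 3, 'z': 5, 'f': 13, 'm': 13}
env['k'] = 7 → {'n': 8, 'p': 4, 'h': 3, 'z': 5, 'f': 13, 'm': 13, 'k': 7}
env['e'] = 8 → {'n': 8, 'p': 4, 'h': 3, 'z': 5, 'f': 13, 'm': 13, 'k': 7, 'e': 8}
del 'k' → {'n': 8, 'p': 4, 'h': 3, 'z': 5, 'f': 13, 'm': 13, 'e': 8}
sum of values = 54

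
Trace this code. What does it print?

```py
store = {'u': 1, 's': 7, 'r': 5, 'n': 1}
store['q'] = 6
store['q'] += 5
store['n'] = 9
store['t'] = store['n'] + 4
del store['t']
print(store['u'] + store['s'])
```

8

store['q'] = 6 → {'u': 1, 's': 7, 'r': 5, 'n': 1, 'q': 6}
store['q'] = 6+5 = 11 → {'u': 1, 's': 7, 'r': 5, 'n': 1, 'q': 11}
store['n'] = 9 → {'u': 1, 's': 7, 'r': 5, 'n': 9, 'q': 11}
store['t'] = store['n']+4 = 13 → {'u': 1, 's': 7, 'r': 5, 'n': 9, 'q': 11, 't': 13}
del 't' → {'u': 1, 's': 7, 'r': 5, 'n': 9, 'q': 11}
store['u']+store['s'] = 1+7 = 8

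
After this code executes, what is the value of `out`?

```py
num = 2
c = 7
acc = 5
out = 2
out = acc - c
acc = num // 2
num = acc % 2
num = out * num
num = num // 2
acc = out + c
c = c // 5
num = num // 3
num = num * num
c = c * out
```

-2

out = 5-7 = -2
acc = 2//2 = 1
num = 1%2 = 1
num = (-2)*1 = -2
num = (-2)//2 = -1
acc = (-2)+7 = 5
c = 7//5 = 1
num = (-1)//3 = -1
num = (-1)*(-1) = 1
c = 1*(-2) = -2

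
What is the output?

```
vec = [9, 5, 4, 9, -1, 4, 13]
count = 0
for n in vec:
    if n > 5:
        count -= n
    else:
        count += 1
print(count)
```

-27

n=9: >5, count = 0-9 = -9
n=5: not >5, count = (-9)+1 = -8
n=4: not >5, count = (-8)+1 = -7
n=9: >5, count = (-7)-9 = -16
n=-1: not >5, count = (-16)+1 = -15
n=4: not >5, count = (-15)+1 = -14
n=13: >5, count = (-14)-13 = -27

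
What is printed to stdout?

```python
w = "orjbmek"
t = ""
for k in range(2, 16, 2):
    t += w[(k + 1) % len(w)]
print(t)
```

beojmkr

k=2: add w[3]='b' → 'b'
k=4: add w[5]='e' → 'be'
k=6: add w[0]='o' → 'beo'
k=8: add w[2]='j' → 'beoj'
k=10: add w[4]='m' → 'beojm'
k=12: add w[6]='k' → 'beojmk'
k=14: add w[1]='r' → 'beojmkr'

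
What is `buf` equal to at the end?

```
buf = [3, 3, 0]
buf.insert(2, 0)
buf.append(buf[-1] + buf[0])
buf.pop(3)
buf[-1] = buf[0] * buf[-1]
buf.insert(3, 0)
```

[3, 3, 0, 0, 9]

insert 0 at 2 → [3, 3, 0, 0]
append buf[-1]+buf[0] = 0+3 = 3 → [3, 3, 0, 0, 3]
pop(3) removes 0 → [3, 3, 0, 3]
buf[-1] = buf[0]*buf[-1] = 3*3 = 9 → [3, 3, 0, 9]
insert 0 at 3 → [3, 3, 0, 0, 9]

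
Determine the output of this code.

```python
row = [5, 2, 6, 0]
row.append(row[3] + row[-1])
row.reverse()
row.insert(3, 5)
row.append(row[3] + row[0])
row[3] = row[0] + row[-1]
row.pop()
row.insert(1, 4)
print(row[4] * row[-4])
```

append row[3]+row[-1] = 0+0 = 0 → [5, 2, 6, 0, 0]
reverse → [0, 0, 6, 2, 5]
insert 5 at 3 → [0, 0, 6, 5, 2, 5]
append row[3]+row[0] = 5+0 = 5 → [0, 0, 6, 5, 2, 5, 5]
row[3] = row[0]+row[-1] = 0+5 = 5 → [0, 0, 6, 5, 2, 5, 5]
pop() removes 5 → [0, 0, 6, 5, 2, 5]
insert 4 at 1 → [0, 4, 0, 6, 5, 2, 5]
row[4]*row[-4] = 5*6 = 30

30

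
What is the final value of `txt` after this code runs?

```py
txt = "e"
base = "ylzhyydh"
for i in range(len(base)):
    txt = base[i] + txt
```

i=0: prepend 'y' → 'ye'
i=1: prepend 'l' → 'lye'
i=2: prepend 'z' → 'zlye'
i=3: prepend 'h' → 'hzlye'
i=4: prepend 'y' → 'yhzlye'
i=5: prepend 'y' → 'yyhzlye'
i=6: prepend 'd' → 'dyyhzlye'
i=7: prepend 'h' → 'hdyyhzlye'

'hdyyhzlye'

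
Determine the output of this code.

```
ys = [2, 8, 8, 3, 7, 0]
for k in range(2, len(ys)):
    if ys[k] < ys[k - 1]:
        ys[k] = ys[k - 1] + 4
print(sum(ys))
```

66

k=2: 8>=8, unchanged → [2, 8, 8, 3, 7, 0]
k=3: 3<8, ys[3] = 8+4 = 12 → [2, 8, 8, 12, 7, 0]
k=4: 7<12, ys[4] = 12+4 = 16 → [2, 8, 8, 12, 16, 0]
k=5: 0<16, ys[5] = 16+4 = 20 → [2, 8, 8, 12, 16, 20]
sum = 66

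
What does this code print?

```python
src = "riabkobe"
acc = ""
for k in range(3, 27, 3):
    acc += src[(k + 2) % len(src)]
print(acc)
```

k=3: add src[5]='o' → 'o'
k=6: add src[0]='r' → 'or'
k=9: add src[3]='b' → 'orb'
k=12: add src[6]='b' → 'orbb'
k=15: add src[1]='i' → 'orbbi'
k=18: add src[4]='k' → 'orbbik'
k=21: add src[7]='e' → 'orbbike'
k=24: add src[2]='a' → 'orbbikea'

orbbikea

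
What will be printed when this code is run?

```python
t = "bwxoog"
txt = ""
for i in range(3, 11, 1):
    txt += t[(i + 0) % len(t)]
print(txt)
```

oogbwxoo

i=3: add t[3]='o' → 'o'
i=4: add t[4]='o' → 'oo'
i=5: add t[5]='g' → 'oog'
i=6: add t[0]='b' → 'oogb'
i=7: add t[1]='w' → 'oogbw'
i=8: add t[2]='x' → 'oogbwx'
i=9: add t[3]='o' → 'oogbwxo'
i=10: add t[4]='o' → 'oogbwxoo'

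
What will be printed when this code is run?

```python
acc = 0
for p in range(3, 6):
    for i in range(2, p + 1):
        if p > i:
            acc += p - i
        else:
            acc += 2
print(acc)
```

p=3,i=2: 3>2, acc = 0+1 = 1
p=3,i=3: not 3>3, acc = 1+2 = 3
p=4,i=2: 4>2, acc = 3+2 = 5
p=4,i=3: 4>3, acc = 5+1 = 6
p=4,i=4: not 4>4, acc = 6+2 = 8
p=5,i=2: 5>2, acc = 8+3 = 11
p=5,i=3: 5>3, acc = 11+2 = 13
p=5,i=4: 5>4, acc = 13+1 = 14
p=5,i=5: not 5>5, acc = 14+2 = 16

16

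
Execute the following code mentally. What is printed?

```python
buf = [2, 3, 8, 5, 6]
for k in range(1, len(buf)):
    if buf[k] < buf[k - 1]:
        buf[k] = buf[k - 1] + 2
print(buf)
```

k=1: 3>=2, unchanged → [2, 3, 8, 5, 6]
k=2: 8>=3, unchanged → [2, 3, 8, 5, 6]
k=3: 5<8, buf[3] = 8+2 = 10 → [2, 3, 8, 10, 6]
k=4: 6<10, buf[4] = 10+2 = 12 → [2, 3, 8, 10, 12]

[2, 3, 8, 10, 12]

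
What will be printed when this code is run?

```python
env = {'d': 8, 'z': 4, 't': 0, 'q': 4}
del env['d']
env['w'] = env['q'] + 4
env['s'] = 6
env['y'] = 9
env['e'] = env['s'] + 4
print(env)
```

{'z': 4, 't': 0, 'q': 4, 'w': 8, 's': 6, 'y': 9, 'e': 10}

del 'd' → {'z': 4, 't': 0, 'q': 4}
env['w'] = env['q']+4 = 8 → {'z': 4, 't': 0, 'q': 4, 'w': 8}
env['s'] = 6 → {'z': 4, 't': 0, 'q': 4, 'w': 8, 's': 6}
env['y'] = 9 → {'z': 4, 't': 0, 'q': 4, 'w': 8, 's': 6, 'y': 9}
env['e'] = env['s']+4 = 10 → {'z': 4, 't': 0, 'q': 4, 'w': 8, 's': 6, 'y': 9, 'e': 10}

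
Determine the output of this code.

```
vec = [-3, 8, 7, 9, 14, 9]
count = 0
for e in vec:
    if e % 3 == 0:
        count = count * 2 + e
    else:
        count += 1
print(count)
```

e=-3: %3==0, count = 0*2+(-3) = -3
e=8: not %3==0, count = (-3)+1 = -2
e=7: not %3==0, count = (-2)+1 = -1
e=9: %3==0, count = (-1)*2+9 = 7
e=14: not %3==0, count = 7+1 = 8
e=9: %3==0, count = 8*2+9 = 25

25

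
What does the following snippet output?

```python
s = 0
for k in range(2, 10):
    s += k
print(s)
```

k=2: s = 0+2 = 2
k=3: s = 2+3 = 5
k=4: s = 5+4 = 9
k=5: s = 9+5 = 14
k=6: s = 14+6 = 20
k=7: s = 20+7 = 27
k=8: s = 27+8 = 35
k=9: s = 35+9 = 44

44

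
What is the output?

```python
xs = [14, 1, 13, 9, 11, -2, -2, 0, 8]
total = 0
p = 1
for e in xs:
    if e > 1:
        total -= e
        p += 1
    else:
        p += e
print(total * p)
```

e=14: >1, total = 0-14 = -14; p=2
e=1: not >1; p=3
e=13: >1, total = (-14)-13 = -27; p=4
e=9: >1, total = (-27)-9 = -36; p=5
e=11: >1, total = (-36)-11 = -47; p=6
e=-2: not >1; p=4
e=-2: not >1; p=2
e=0: not >1; p=2
e=8: >1, total = (-47)-8 = -55; p=3
total*p = (-55)*3 = -165

-165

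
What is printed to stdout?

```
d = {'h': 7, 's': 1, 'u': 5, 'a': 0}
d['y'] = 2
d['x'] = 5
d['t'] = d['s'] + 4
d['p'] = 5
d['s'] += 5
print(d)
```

d['y'] = 2 → {'h': 7, 's': 1, 'u': 5, 'a': 0, 'y': 2}
d['x'] = 5 → {'h': 7, 's': 1, 'u': 5, 'a': 0, 'y': 2, 'x': 5}
d['t'] = d['s']+4 = 5 → {'h': 7, 's': 1, 'u': 5, 'a': 0, 'y': 2, 'x': 5, 't': 5}
d['p'] = 5 → {'h': 7, 's': 1, 'u': 5, 'a': 0, 'y': 2, 'x': 5, 't': 5, 'p': 5}
d['s'] = 1+5 = 6 → {'h': 7, 's': 6, 'u': 5, 'a': 0, 'y': 2, 'x': 5, 't': 5, 'p': 5}

{'h': 7, 's': 6, 'u': 5, 'a': 0, 'y': 2, 'x': 5, 't': 5, 'p': 5}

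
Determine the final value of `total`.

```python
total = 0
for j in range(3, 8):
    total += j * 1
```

25

j=3: total = 0+3*1 = 3
j=4: total = 3+4*1 = 7
j=5: total = 7+5*1 = 12
j=6: total = 12+6*1 = 18
j=7: total = 18+7*1 = 25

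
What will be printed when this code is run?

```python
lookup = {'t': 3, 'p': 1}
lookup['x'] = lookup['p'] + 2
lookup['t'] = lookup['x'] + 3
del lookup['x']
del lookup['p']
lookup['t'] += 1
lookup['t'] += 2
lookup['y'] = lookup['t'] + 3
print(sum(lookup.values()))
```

21

lookup['x'] = lookup['p']+2 = 3 → {'t': 3, 'p': 1, 'x': 3}
lookup['t'] = lookup['x']+3 = 6 → {'t': 6, 'p': 1, 'x': 3}
del 'x' → {'t': 6, 'p': 1}
del 'p' → {'t': 6}
lookup['t'] = 6+1 = 7 → {'t': 7}
lookup['t'] = 7+2 = 9 → {'t': 9}
lookup['y'] = lookup['t']+3 = 12 → {'t': 9, 'y': 12}
sum of values = 21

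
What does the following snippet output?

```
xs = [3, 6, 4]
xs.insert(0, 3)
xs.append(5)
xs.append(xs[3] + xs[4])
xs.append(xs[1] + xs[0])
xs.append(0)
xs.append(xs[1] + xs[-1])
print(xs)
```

[3, 3, 6, 4, 5, 9, 6, 0, 3]

insert 3 at 0 → [3, 3, 6, 4]
append 5 → [3, 3, 6, 4, 5]
append xs[3]+xs[4] = 4+5 = 9 → [3, 3, 6, 4, 5, 9]
append xs[1]+xs[0] = 3+3 = 6 → [3, 3, 6, 4, 5, 9, 6]
append 0 → [3, 3, 6, 4, 5, 9, 6, 0]
append xs[1]+xs[-1] = 3+0 = 3 → [3, 3, 6, 4, 5, 9, 6, 0, 3]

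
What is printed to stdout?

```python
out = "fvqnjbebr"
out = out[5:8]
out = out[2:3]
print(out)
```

slice [5:8] → 'beb'
slice [2:3] → 'b'

b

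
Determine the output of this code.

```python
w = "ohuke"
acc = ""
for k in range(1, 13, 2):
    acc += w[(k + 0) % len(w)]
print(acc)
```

k=1: add w[1]='h' → 'h'
k=3: add w[3]='k' → 'hk'
k=5: add w[0]='o' → 'hko'
k=7: add w[2]='u' → 'hkou'
k=9: add w[4]='e' → 'hkoue'
k=11: add w[1]='h' → 'hkoueh'

hkoueh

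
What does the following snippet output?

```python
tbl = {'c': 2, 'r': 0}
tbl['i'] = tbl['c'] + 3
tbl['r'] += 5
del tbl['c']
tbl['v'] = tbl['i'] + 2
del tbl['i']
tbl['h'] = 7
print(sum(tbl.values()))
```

tbl['i'] = tbl['c']+3 = 5 → {'c': 2, 'r': 0, 'i': 5}
tbl['r'] = 0+5 = 5 → {'c': 2, 'r': 5, 'i': 5}
del 'c' → {'r': 5, 'i': 5}
tbl['v'] = tbl['i']+2 = 7 → {'r': 5, 'i': 5, 'v': 7}
del 'i' → {'r': 5, 'v': 7}
tbl['h'] = 7 → {'r': 5, 'v': 7, 'h': 7}
sum of values = 19

19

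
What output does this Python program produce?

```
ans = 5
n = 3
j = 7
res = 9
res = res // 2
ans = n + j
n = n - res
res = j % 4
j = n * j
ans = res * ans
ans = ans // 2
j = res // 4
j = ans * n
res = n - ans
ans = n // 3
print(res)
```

-16

res = 9//2 = 4
ans = 3+7 = 10
n = 3-4 = -1
res = 7%4 = 3
j = (-1)*7 = -7
ans = 3*10 = 30
ans = 30//2 = 15
j = 3//4 = 0
j = 15*(-1) = -15
res = (-1)-15 = -16
ans = (-1)//3 = -1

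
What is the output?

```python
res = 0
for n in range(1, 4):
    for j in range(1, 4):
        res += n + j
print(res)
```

n=1,j=1: res = 0+2 = 2
n=1,j=2: res = 2+3 = 5
n=1,j=3: res = 5+4 = 9
n=2,j=1: res = 9+3 = 12
n=2,j=2: res = 12+4 = 16
n=2,j=3: res = 16+5 = 21
n=3,j=1: res = 21+4 = 25
n=3,j=2: res = 25+5 = 30
n=3,j=3: res = 30+6 = 36

36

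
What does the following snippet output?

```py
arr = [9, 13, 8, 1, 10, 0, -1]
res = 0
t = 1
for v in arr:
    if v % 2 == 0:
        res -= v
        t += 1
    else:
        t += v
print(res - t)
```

v=9: not even; t=10
v=13: not even; t=23
v=8: even, res = 0-8 = -8; t=24
v=1: not even; t=25
v=10: even, res = (-8)-10 = -18; t=26
v=0: even, res = (-18)-0 = -18; t=27
v=-1: not even; t=26
res-t = (-18)-26 = -44

-44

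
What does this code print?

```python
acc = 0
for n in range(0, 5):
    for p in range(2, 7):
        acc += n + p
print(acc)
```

n=0,p=2: acc = 0+2 = 2
n=0,p=3: acc = 2+3 = 5
n=0,p=4: acc = 5+4 = 9
n=0,p=5: acc = 9+5 = 14
n=0,p=6: acc = 14+6 = 20
n=1,p=2: acc = 20+3 = 23
n=1,p=3: acc = 23+4 = 27
n=1,p=4: acc = 27+5 = 32
n=1,p=5: acc = 32+6 = 38
n=1,p=6: acc = 38+7 = 45
n=2,p=2: acc = 45+4 = 49
n=2,p=3: acc = 49+5 = 54
n=2,p=4: acc = 54+6 = 60
n=2,p=5: acc = 60+7 = 67
n=2,p=6: acc = 67+8 = 75
n=3,p=2: acc = 75+5 = 80
n=3,p=3: acc = 80+6 = 86
n=3,p=4: acc = 86+7 = 93
n=3,p=5: acc = 93+8 = 101
n=3,p=6: acc = 101+9 = 110
n=4,p=2: acc = 110+6 = 116
n=4,p=3: acc = 116+7 = 123
n=4,p=4: acc = 123+8 = 131
n=4,p=5: acc = 131+9 = 140
n=4,p=6: acc = 140+10 = 150

150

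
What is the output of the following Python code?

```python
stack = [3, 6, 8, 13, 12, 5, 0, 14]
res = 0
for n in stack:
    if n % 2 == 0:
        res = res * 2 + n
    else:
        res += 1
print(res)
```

266

n=3: not even, res = 0+1 = 1
n=6: even, res = 1*2+6 = 8
n=8: even, res = 8*2+8 = 24
n=13: not even, res = 24+1 = 25
n=12: even, res = 25*2+12 = 62
n=5: not even, res = 62+1 = 63
n=0: even, res = 63*2+0 = 126
n=14: even, res = 126*2+14 = 266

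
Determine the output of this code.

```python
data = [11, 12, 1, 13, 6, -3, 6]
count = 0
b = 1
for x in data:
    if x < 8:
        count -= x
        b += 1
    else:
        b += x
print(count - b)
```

x=11: not <8; b=12
x=12: not <8; b=24
x=1: <8, count = 0-1 = -1; b=25
x=13: not <8; b=38
x=6: <8, count = (-1)-6 = -7; b=39
x=-3: <8, count = (-7)-(-3) = -4; b=40
x=6: <8, count = (-4)-6 = -10; b=41
count-b = (-10)-41 = -51

-51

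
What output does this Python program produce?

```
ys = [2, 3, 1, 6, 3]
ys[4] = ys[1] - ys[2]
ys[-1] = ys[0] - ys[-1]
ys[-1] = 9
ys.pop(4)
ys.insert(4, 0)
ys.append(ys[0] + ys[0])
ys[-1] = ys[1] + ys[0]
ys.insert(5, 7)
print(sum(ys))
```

24

ys[4] = ys[1]-ys[2] = 3-1 = 2 → [2, 3, 1, 6, 2]
ys[-1] = ys[0]-ys[-1] = 2-2 = 0 → [2, 3, 1, 6, 0]
ys[-1] = 9 → [2, 3, 1, 6, 9]
pop(4) removes 9 → [2, 3, 1, 6]
insert 0 at 4 → [2, 3, 1, 6, 0]
append ys[0]+ys[0] = 2+2 = 4 → [2, 3, 1, 6, 0, 4]
ys[-1] = ys[1]+ys[0] = 3+2 = 5 → [2, 3, 1, 6, 0, 5]
insert 7 at 5 → [2, 3, 1, 6, 0, 7, 5]
sum = 24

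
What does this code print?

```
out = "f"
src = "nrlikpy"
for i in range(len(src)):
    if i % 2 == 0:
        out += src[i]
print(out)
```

fnlky

i=0: add 'n' → 'fn'
i=1: skip
i=2: add 'l' → 'fnl'
i=3: skip
i=4: add 'k' → 'fnlk'
i=5: skip
i=6: add 'y' → 'fnlky'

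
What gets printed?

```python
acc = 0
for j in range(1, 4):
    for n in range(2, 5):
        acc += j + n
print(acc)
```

j=1,n=2: acc = 0+3 = 3
j=1,n=3: acc = 3+4 = 7
j=1,n=4: acc = 7+5 = 12
j=2,n=2: acc = 12+4 = 16
j=2,n=3: acc = 16+5 = 21
j=2,n=4: acc = 21+6 = 27
j=3,n=2: acc = 27+5 = 32
j=3,n=3: acc = 32+6 = 38
j=3,n=4: acc = 38+7 = 45

45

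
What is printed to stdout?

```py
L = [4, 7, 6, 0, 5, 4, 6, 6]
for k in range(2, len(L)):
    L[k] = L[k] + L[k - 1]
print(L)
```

k=2: L[2] = 6+7 = 13 → [4, 7, 13, 0, 5, 4, 6, 6]
k=3: L[3] = 0+13 = 13 → [4, 7, 13, 13, 5, 4, 6, 6]
k=4: L[4] = 5+13 = 18 → [4, 7, 13, 13, 18, 4, 6, 6]
k=5: L[5] = 4+18 = 22 → [4, 7, 13, 13, 18, 22, 6, 6]
k=6: L[6] = 6+22 = 28 → [4, 7, 13, 13, 18, 22, 28, 6]
k=7: L[7] = 6+28 = 34 → [4, 7, 13, 13, 18, 22, 28, 34]

[4, 7, 13, 13, 18, 22, 28, 34]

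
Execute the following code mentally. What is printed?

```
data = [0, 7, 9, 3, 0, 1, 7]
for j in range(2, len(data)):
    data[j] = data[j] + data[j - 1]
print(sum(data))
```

108

j=2: data[2] = 9+7 = 16 → [0, 7, 16, 3, 0, 1, 7]
j=3: data[3] = 3+16 = 19 → [0, 7, 16, 19, 0, 1, 7]
j=4: data[4] = 0+19 = 19 → [0, 7, 16, 19, 19, 1, 7]
j=5: data[5] = 1+19 = 20 → [0, 7, 16, 19, 19, 20, 7]
j=6: data[6] = 7+20 = 27 → [0, 7, 16, 19, 19, 20, 27]
sum = 108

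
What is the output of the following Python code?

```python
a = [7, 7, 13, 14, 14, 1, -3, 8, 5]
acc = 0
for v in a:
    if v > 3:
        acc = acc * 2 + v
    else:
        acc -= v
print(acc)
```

1077

v=7: >3, acc = 0*2+7 = 7
v=7: >3, acc = 7*2+7 = 21
v=13: >3, acc = 21*2+13 = 55
v=14: >3, acc = 55*2+14 = 124
v=14: >3, acc = 124*2+14 = 262
v=1: not >3, acc = 262-1 = 261
v=-3: not >3, acc = 261-(-3) = 264
v=8: >3, acc = 264*2+8 = 536
v=5: >3, acc = 536*2+5 = 1077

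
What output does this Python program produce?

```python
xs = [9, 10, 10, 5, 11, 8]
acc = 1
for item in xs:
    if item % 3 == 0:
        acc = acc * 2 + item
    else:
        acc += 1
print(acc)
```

16

item=9: %3==0, acc = 1*2+9 = 11
item=10: not %3==0, acc = 11+1 = 12
item=10: not %3==0, acc = 12+1 = 13
item=5: not %3==0, acc = 13+1 = 14
item=11: not %3==0, acc = 14+1 = 15
item=8: not %3==0, acc = 15+1 = 16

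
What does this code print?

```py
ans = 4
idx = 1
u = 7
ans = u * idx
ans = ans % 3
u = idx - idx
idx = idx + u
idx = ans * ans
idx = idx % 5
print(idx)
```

ans = 7*1 = 7
ans = 7%3 = 1
u = 1-1 = 0
idx = 1+0 = 1
idx = 1*1 = 1
idx = 1%5 = 1

1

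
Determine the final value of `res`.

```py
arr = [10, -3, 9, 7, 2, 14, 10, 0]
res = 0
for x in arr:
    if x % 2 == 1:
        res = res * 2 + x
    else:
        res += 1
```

x=10: not odd, res = 0+1 = 1
x=-3: odd, res = 1*2+(-3) = -1
x=9: odd, res = (-1)*2+9 = 7
x=7: odd, res = 7*2+7 = 21
x=2: not odd, res = 21+1 = 22
x=14: not odd, res = 22+1 = 23
x=10: not odd, res = 23+1 = 24
x=0: not odd, res = 24+1 = 25

25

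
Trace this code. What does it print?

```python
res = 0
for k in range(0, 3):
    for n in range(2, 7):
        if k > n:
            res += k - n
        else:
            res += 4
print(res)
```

60

k=0,n=2: not 0>2, res = 0+4 = 4
k=0,n=3: not 0>3, res = 4+4 = 8
k=0,n=4: not 0>4, res = 8+4 = 12
k=0,n=5: not 0>5, res = 12+4 = 16
k=0,n=6: not 0>6, res = 16+4 = 20
k=1,n=2: not 1>2, res = 20+4 = 24
k=1,n=3: not 1>3, res = 24+4 = 28
k=1,n=4: not 1>4, res = 28+4 = 32
k=1,n=5: not 1>5, res = 32+4 = 36
k=1,n=6: not 1>6, res = 36+4 = 40
k=2,n=2: not 2>2, res = 40+4 = 44
k=2,n=3: not 2>3, res = 44+4 = 48
k=2,n=4: not 2>4, res = 48+4 = 52
k=2,n=5: not 2>5, res = 52+4 = 56
k=2,n=6: not 2>6, res = 56+4 = 60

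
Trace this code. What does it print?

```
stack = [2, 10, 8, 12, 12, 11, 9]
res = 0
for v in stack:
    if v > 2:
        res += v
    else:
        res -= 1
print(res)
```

v=2: not >2, res = 0-1 = -1
v=10: >2, res = (-1)+10 = 9
v=8: >2, res = 9+8 = 17
v=12: >2, res = 17+12 = 29
v=12: >2, res = 29+12 = 41
v=11: >2, res = 41+11 = 52
v=9: >2, res = 52+9 = 61

61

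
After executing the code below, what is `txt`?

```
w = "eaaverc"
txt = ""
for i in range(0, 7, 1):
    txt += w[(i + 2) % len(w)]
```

i=0: add w[2]='a' → 'a'
i=1: add w[3]='v' → 'av'
i=2: add w[4]='e' → 'ave'
i=3: add w[5]='r' → 'aver'
i=4: add w[6]='c' → 'averc'
i=5: add w[0]='e' → 'averce'
i=6: add w[1]='a' → 'avercea'

'avercea'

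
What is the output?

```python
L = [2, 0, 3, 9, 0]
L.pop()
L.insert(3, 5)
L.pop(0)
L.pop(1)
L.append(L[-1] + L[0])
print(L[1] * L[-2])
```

45

pop() removes 0 → [2, 0, 3, 9]
insert 5 at 3 → [2, 0, 3, 5, 9]
pop(0) removes 2 → [0, 3, 5, 9]
pop(1) removes 3 → [0, 5, 9]
append L[-1]+L[0] = 9+0 = 9 → [0, 5, 9, 9]
L[1]*L[-2] = 5*9 = 45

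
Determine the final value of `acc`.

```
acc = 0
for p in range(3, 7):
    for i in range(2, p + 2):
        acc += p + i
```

156

p=3,i=2: acc = 0+5 = 5
p=3,i=3: acc = 5+6 = 11
p=3,i=4: acc = 11+7 = 18
p=4,i=2: acc = 18+6 = 24
p=4,i=3: acc = 24+7 = 31
p=4,i=4: acc = 31+8 = 39
p=4,i=5: acc = 39+9 = 48
p=5,i=2: acc = 48+7 = 55
p=5,i=3: acc = 55+8 = 63
p=5,i=4: acc = 63+9 = 72
p=5,i=5: acc = 72+10 = 82
p=5,i=6: acc = 82+11 = 93
p=6,i=2: acc = 93+8 = 101
p=6,i=3: acc = 101+9 = 110
p=6,i=4: acc = 110+10 = 120
p=6,i=5: acc = 120+11 = 131
p=6,i=6: acc = 131+12 = 143
p=6,i=7: acc = 143+13 = 156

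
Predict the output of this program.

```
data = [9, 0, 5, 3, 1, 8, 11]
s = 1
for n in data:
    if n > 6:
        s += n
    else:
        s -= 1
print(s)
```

25

n=9: >6, s = 1+9 = 10
n=0: not >6, s = 10-1 = 9
n=5: not >6, s = 9-1 = 8
n=3: not >6, s = 8-1 = 7
n=1: not >6, s = 7-1 = 6
n=8: >6, s = 6+8 = 14
n=11: >6, s = 14+11 = 25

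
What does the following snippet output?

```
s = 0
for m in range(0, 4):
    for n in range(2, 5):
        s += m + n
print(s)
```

54

m=0,n=2: s = 0+2 = 2
m=0,n=3: s = 2+3 = 5
m=0,n=4: s = 5+4 = 9
m=1,n=2: s = 9+3 = 12
m=1,n=3: s = 12+4 = 16
m=1,n=4: s = 16+5 = 21
m=2,n=2: s = 21+4 = 25
m=2,n=3: s = 25+5 = 30
m=2,n=4: s = 30+6 = 36
m=3,n=2: s = 36+5 = 41
m=3,n=3: s = 41+6 = 47
m=3,n=4: s = 47+7 = 54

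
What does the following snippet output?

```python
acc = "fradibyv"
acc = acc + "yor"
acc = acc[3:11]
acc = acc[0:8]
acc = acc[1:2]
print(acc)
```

i

+ 'yor' → 'fradibyvyor'
slice [3:11] → 'dibyvyor'
slice [0:8] → 'dibyvyor'
slice [1:2] → 'i'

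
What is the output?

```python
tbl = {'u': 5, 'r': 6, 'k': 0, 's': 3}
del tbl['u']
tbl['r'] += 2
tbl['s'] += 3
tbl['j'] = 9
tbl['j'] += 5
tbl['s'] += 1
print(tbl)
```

del 'u' → {'r': 6, 'k': 0, 's': 3}
tbl['r'] = 6+2 = 8 → {'r': 8, 'k': 0, 's': 3}
tbl['s'] = 3+3 = 6 → {'r': 8, 'k': 0, 's': 6}
tbl['j'] = 9 → {'r': 8, 'k': 0, 's': 6, 'j': 9}
tbl['j'] = 9+5 = 14 → {'r': 8, 'k': 0, 's': 6, 'j': 14}
tbl['s'] = 6+1 = 7 → {'r': 8, 'k': 0, 's': 7, 'j': 14}

{'r': 8, 'k': 0, 's': 7, 'j': 14}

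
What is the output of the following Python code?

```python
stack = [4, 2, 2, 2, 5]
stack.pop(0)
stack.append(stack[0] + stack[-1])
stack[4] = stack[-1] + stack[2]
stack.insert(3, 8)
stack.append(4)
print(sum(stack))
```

32

pop(0) removes 4 → [2, 2, 2, 5]
append stack[0]+stack[-1] = 2+5 = 7 → [2, 2, 2, 5, 7]
stack[4] = stack[-1]+stack[2] = 7+2 = 9 → [2, 2, 2, 5, 9]
insert 8 at 3 → [2, 2, 2, 8, 5, 9]
append 4 → [2, 2, 2, 8, 5, 9, 4]
sum = 32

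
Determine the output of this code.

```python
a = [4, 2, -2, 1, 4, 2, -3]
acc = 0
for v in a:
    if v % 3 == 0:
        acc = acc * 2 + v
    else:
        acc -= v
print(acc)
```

v=4: not %3==0, acc = 0-4 = -4
v=2: not %3==0, acc = (-4)-2 = -6
v=-2: not %3==0, acc = (-6)-(-2) = -4
v=1: not %3==0, acc = (-4)-1 = -5
v=4: not %3==0, acc = (-5)-4 = -9
v=2: not %3==0, acc = (-9)-2 = -11
v=-3: %3==0, acc = (-11)*2+(-3) = -25

-25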